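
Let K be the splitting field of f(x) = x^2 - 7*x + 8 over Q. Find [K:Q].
[K:Q] = 2

The discriminant of x^2 + (-7)*x + (8) is b^2 - 4c = 49 - (32) = 17. Since 17 is not a perfect square in Q, the polynomial is irreducible over Q. Its two roots generate a degree-2 extension, so [K:Q] = 2.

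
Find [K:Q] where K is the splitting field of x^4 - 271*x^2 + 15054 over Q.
[K:Q] = 4

f factors as (x^2 - 78)(x^2 - 193); the splitting field is K = Q(sqrt(78), sqrt(193)). Since 78, 193, and 15054 are all non-squares in Q, the three subfields Q(sqrt(78)), Q(sqrt(193)), Q(sqrt(15054)) are distinct degree-2 extensions, so [K:Q] = 4 (Klein four Galois group).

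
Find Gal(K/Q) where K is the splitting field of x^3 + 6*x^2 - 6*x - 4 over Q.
Gal(K/Q) = S_3 (symmetric group of order 6)

Compute the discriminant of x^3 + (6)*x^2 + (-6)*x + (-4): Δ = 7776. Since Δ is not a rational square, the Galois group is not contained in A_3; it must be the full S_3 (irreducibility of the cubic rules out anything smaller).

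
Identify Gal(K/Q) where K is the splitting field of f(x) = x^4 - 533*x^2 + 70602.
Gal(K/Q) = V_4 (Klein four-group, Z/2Z × Z/2Z)

f factors as (x^2 - 287)(x^2 - 246), so the splitting field is K = Q(sqrt(287), sqrt(246)). The elements 287, 246, 70602 are all non-squares in Q, so sqrt(287) and sqrt(246) generate independent quadratic extensions. Thus [K:Q] = 4 and Gal(K/Q) is generated by the two order-2 automorphisms sqrt(287) ↦ -sqrt(287) and sqrt(246) ↦ -sqrt(246), giving V_4.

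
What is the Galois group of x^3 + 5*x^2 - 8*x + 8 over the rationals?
Gal(K/Q) = S_3 (symmetric group of order 6)

Compute the discriminant of x^3 + (5)*x^2 + (-8)*x + (8): Δ = -7840. Since Δ is not a rational square, the Galois group is not contained in A_3; it must be the full S_3 (irreducibility of the cubic rules out anything smaller).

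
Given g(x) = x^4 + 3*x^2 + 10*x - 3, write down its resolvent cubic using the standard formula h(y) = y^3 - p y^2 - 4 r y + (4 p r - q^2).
h(y) = y^3 - 3*y^2 + 12*y - 136

Identify coefficients: p = 3, q = 10, r = -3.
Plug into h(y) = y^3 - p y^2 - 4 r y + (4 p r - q^2):
  h(y) = y^3 - (3) y^2 - 4*(-3) y + (4*(3)*(-3) - (10)^2)
       = y^3 + (-3) y^2 + (12) y + (-136).
Simplifying: h(y) = y^3 - 3*y^2 + 12*y - 136.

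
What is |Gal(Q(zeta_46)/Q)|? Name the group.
|Gal(Q(zeta_46)/Q)| = phi(46) = 22; group ≅ (Z/46Z)^* ≅ Z/22Z

The n-th cyclotomic polynomial Φ_46(x) is the minimal polynomial of zeta_46 over Q and has degree phi(46) = 22. So Q(zeta_46) is a degree-22 Galois extension with Galois group (Z/46Z)^*. By CRT, (Z/46Z)^* ≅ (Z/2Z)^* × (Z/23Z)^*. Each prime-power unit group is (Z/2Z)^* ≅ trivial group (order 1); (Z/23Z)^* ≅ Z/22Z. Hence Gal(Q(zeta_46)/Q) ≅ Z/22Z.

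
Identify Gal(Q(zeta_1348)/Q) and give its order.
|Gal(Q(zeta_1348)/Q)| = phi(1348) = 672; group ≅ (Z/1348Z)^* ≅ Z/2Z × Z/336Z

The n-th cyclotomic polynomial Φ_1348(x) is the minimal polynomial of zeta_1348 over Q and has degree phi(1348) = 672. So Q(zeta_1348) is a degree-672 Galois extension with Galois group (Z/1348Z)^*. By CRT, (Z/1348Z)^* ≅ (Z/4Z)^* × (Z/337Z)^*. Each prime-power unit group is (Z/4Z)^* ≅ Z/2Z; (Z/337Z)^* ≅ Z/336Z. Hence Gal(Q(zeta_1348)/Q) ≅ Z/2Z × Z/336Z.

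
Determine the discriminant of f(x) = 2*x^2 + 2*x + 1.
Δ = -4

For a quadratic a x^2 + b x + c the discriminant is Δ = b^2 - 4ac = (2)^2 - 4*(2)*(1) = 4 - (8) = -4.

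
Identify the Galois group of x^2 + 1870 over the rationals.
Gal(K/Q) = Z/2Z (cyclic of order 2)

x^2 + 1870 is irreducible over Q since -1870 is not a rational square. The splitting field Q(sqrt(-1870)) has degree 2 over Q, and its unique nontrivial automorphism is sqrt(-1870) ↦ -sqrt(-1870). Hence Gal(Q(sqrt(-1870))/Q) = Z/2Z.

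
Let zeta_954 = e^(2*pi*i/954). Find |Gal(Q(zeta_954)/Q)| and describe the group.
|Gal(Q(zeta_954)/Q)| = phi(954) = 312; group ≅ (Z/954Z)^* ≅ Z/6Z × Z/52Z

The n-th cyclotomic polynomial Φ_954(x) is the minimal polynomial of zeta_954 over Q and has degree phi(954) = 312. So Q(zeta_954) is a degree-312 Galois extension with Galois group (Z/954Z)^*. By CRT, (Z/954Z)^* ≅ (Z/2Z)^* × (Z/9Z)^* × (Z/53Z)^*. Each prime-power unit group is (Z/2Z)^* ≅ trivial group (order 1); (Z/9Z)^* ≅ Z/6Z; (Z/53Z)^* ≅ Z/52Z. Hence Gal(Q(zeta_954)/Q) ≅ Z/6Z × Z/52Z.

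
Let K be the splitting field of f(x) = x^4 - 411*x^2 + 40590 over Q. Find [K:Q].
[K:Q] = 4

f factors as (x^2 - 246)(x^2 - 165); the splitting field is K = Q(sqrt(246), sqrt(165)). Since 246, 165, and 40590 are all non-squares in Q, the three subfields Q(sqrt(246)), Q(sqrt(165)), Q(sqrt(40590)) are distinct degree-2 extensions, so [K:Q] = 4 (Klein four Galois group).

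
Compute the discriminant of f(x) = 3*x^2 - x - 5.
Δ = 61

For a quadratic a x^2 + b x + c the discriminant is Δ = b^2 - 4ac = (-1)^2 - 4*(3)*(-5) = 1 - (-60) = 61.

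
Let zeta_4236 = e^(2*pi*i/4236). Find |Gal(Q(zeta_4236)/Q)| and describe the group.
|Gal(Q(zeta_4236)/Q)| = phi(4236) = 1408; group ≅ (Z/4236Z)^* ≅ Z/2Z × Z/2Z × Z/352Z

The n-th cyclotomic polynomial Φ_4236(x) is the minimal polynomial of zeta_4236 over Q and has degree phi(4236) = 1408. So Q(zeta_4236) is a degree-1408 Galois extension with Galois group (Z/4236Z)^*. By CRT, (Z/4236Z)^* ≅ (Z/4Z)^* × (Z/3Z)^* × (Z/353Z)^*. Each prime-power unit group is (Z/4Z)^* ≅ Z/2Z; (Z/3Z)^* ≅ Z/2Z; (Z/353Z)^* ≅ Z/352Z. Hence Gal(Q(zeta_4236)/Q) ≅ Z/2Z × Z/2Z × Z/352Z.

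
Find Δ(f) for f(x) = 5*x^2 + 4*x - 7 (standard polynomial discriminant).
Δ = 156

For a quadratic a x^2 + b x + c the discriminant is Δ = b^2 - 4ac = (4)^2 - 4*(5)*(-7) = 16 - (-140) = 156.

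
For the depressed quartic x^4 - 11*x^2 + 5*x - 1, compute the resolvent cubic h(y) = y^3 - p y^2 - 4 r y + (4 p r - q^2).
h(y) = y^3 + 11*y^2 + 4*y + 19

Identify coefficients: p = -11, q = 5, r = -1.
Plug into h(y) = y^3 - p y^2 - 4 r y + (4 p r - q^2):
  h(y) = y^3 - (-11) y^2 - 4*(-1) y + (4*(-11)*(-1) - (5)^2)
       = y^3 + (11) y^2 + (4) y + (19).
Simplifying: h(y) = y^3 + 11*y^2 + 4*y + 19.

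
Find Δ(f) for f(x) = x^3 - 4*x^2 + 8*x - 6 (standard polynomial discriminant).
Δ = -76

For x^3 + a x^2 + b x + c the discriminant is Δ = 18 a b c - 4 a^3 c + a^2 b^2 - 4 b^3 - 27 c^2.
Plug a = -4, b = 8, c = -6:
  18*(-4)*(8)*(-6) - 4*(-4)^3*(-6) + (-4)^2*(8)^2 - 4*(8)^3 - 27*(-6)^2
  = 3456 + (-1536) + 1024 + (-2048) + (-972)
  = -76.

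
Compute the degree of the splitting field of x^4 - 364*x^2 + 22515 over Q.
[K:Q] = 4

f factors as (x^2 - 79)(x^2 - 285); the splitting field is K = Q(sqrt(79), sqrt(285)). Since 79, 285, and 22515 are all non-squares in Q, the three subfields Q(sqrt(79)), Q(sqrt(285)), Q(sqrt(22515)) are distinct degree-2 extensions, so [K:Q] = 4 (Klein four Galois group).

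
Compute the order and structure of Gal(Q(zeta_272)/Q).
|Gal(Q(zeta_272)/Q)| = phi(272) = 128; group ≅ (Z/272Z)^* ≅ Z/2Z × Z/4Z × Z/16Z

The n-th cyclotomic polynomial Φ_272(x) is the minimal polynomial of zeta_272 over Q and has degree phi(272) = 128. So Q(zeta_272) is a degree-128 Galois extension with Galois group (Z/272Z)^*. By CRT, (Z/272Z)^* ≅ (Z/16Z)^* × (Z/17Z)^*. Each prime-power unit group is (Z/16Z)^* ≅ Z/2Z × Z/4Z; (Z/17Z)^* ≅ Z/16Z. Hence Gal(Q(zeta_272)/Q) ≅ Z/2Z × Z/4Z × Z/16Z.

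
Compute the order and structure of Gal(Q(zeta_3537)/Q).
|Gal(Q(zeta_3537)/Q)| = phi(3537) = 2340; group ≅ (Z/3537Z)^* ≅ Z/18Z × Z/130Z

The n-th cyclotomic polynomial Φ_3537(x) is the minimal polynomial of zeta_3537 over Q and has degree phi(3537) = 2340. So Q(zeta_3537) is a degree-2340 Galois extension with Galois group (Z/3537Z)^*. By CRT, (Z/3537Z)^* ≅ (Z/27Z)^* × (Z/131Z)^*. Each prime-power unit group is (Z/27Z)^* ≅ Z/18Z; (Z/131Z)^* ≅ Z/130Z. Hence Gal(Q(zeta_3537)/Q) ≅ Z/18Z × Z/130Z.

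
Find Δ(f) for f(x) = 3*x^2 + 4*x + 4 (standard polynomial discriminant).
Δ = -32

For a quadratic a x^2 + b x + c the discriminant is Δ = b^2 - 4ac = (4)^2 - 4*(3)*(4) = 16 - (48) = -32.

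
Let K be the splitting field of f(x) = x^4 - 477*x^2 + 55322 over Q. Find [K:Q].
[K:Q] = 4

f factors as (x^2 - 278)(x^2 - 199); the splitting field is K = Q(sqrt(278), sqrt(199)). Since 278, 199, and 55322 are all non-squares in Q, the three subfields Q(sqrt(278)), Q(sqrt(199)), Q(sqrt(55322)) are distinct degree-2 extensions, so [K:Q] = 4 (Klein four Galois group).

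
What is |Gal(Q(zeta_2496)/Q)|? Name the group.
|Gal(Q(zeta_2496)/Q)| = phi(2496) = 768; group ≅ (Z/2496Z)^* ≅ Z/2Z × Z/2Z × Z/12Z × Z/16Z

The n-th cyclotomic polynomial Φ_2496(x) is the minimal polynomial of zeta_2496 over Q and has degree phi(2496) = 768. So Q(zeta_2496) is a degree-768 Galois extension with Galois group (Z/2496Z)^*. By CRT, (Z/2496Z)^* ≅ (Z/64Z)^* × (Z/3Z)^* × (Z/13Z)^*. Each prime-power unit group is (Z/64Z)^* ≅ Z/2Z × Z/16Z; (Z/3Z)^* ≅ Z/2Z; (Z/13Z)^* ≅ Z/12Z. Hence Gal(Q(zeta_2496)/Q) ≅ Z/2Z × Z/2Z × Z/12Z × Z/16Z.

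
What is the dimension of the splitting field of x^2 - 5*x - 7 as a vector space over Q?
[K:Q] = 2

The discriminant of x^2 + (-5)*x + (-7) is b^2 - 4c = 25 - (-28) = 53. Since 53 is not a perfect square in Q, the polynomial is irreducible over Q. Its two roots generate a degree-2 extension, so [K:Q] = 2.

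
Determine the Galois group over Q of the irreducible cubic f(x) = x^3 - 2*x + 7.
Gal(K/Q) = S_3 (symmetric group of order 6)

Compute the discriminant of x^3 + (0)*x^2 + (-2)*x + (7): Δ = -1291. Since Δ is not a rational square, the Galois group is not contained in A_3; it must be the full S_3 (irreducibility of the cubic rules out anything smaller).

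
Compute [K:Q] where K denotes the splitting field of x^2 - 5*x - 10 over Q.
[K:Q] = 2

The discriminant of x^2 + (-5)*x + (-10) is b^2 - 4c = 25 - (-40) = 65. Since 65 is not a perfect square in Q, the polynomial is irreducible over Q. Its two roots generate a degree-2 extension, so [K:Q] = 2.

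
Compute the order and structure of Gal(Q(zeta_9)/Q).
|Gal(Q(zeta_9)/Q)| = phi(9) = 6; group ≅ (Z/9Z)^* ≅ Z/6Z

The n-th cyclotomic polynomial Φ_9(x) is the minimal polynomial of zeta_9 over Q and has degree phi(9) = 6. So Q(zeta_9) is a degree-6 Galois extension with Galois group (Z/9Z)^*. (Z/9Z)^* is cyclic since 9 is an odd prime power (or 4). Hence Gal(Q(zeta_9)/Q) ≅ Z/6Z.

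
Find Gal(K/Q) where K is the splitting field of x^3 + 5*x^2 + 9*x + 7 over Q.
Gal(K/Q) = S_3 (symmetric group of order 6)

Compute the discriminant of x^3 + (5)*x^2 + (9)*x + (7): Δ = -44. Since Δ is not a rational square, the Galois group is not contained in A_3; it must be the full S_3 (irreducibility of the cubic rules out anything smaller).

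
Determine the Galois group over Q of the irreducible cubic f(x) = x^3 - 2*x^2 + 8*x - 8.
Gal(K/Q) = S_3 (symmetric group of order 6)

Compute the discriminant of x^3 + (-2)*x^2 + (8)*x + (-8): Δ = -1472. Since Δ is not a rational square, the Galois group is not contained in A_3; it must be the full S_3 (irreducibility of the cubic rules out anything smaller).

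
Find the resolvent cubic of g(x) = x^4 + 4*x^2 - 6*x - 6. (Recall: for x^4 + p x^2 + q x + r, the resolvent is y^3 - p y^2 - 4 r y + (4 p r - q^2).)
h(y) = y^3 - 4*y^2 + 24*y - 132

Identify coefficients: p = 4, q = -6, r = -6.
Plug into h(y) = y^3 - p y^2 - 4 r y + (4 p r - q^2):
  h(y) = y^3 - (4) y^2 - 4*(-6) y + (4*(4)*(-6) - (-6)^2)
       = y^3 + (-4) y^2 + (24) y + (-132).
Simplifying: h(y) = y^3 - 4*y^2 + 24*y - 132.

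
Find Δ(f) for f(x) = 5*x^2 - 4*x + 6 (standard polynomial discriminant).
Δ = -104

For a quadratic a x^2 + b x + c the discriminant is Δ = b^2 - 4ac = (-4)^2 - 4*(5)*(6) = 16 - (120) = -104.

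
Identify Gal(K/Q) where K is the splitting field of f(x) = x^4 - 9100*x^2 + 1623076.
Gal(K/Q) = Z/2Z (cyclic of order 2)

f factors as (x^2 - 8918)(x^2 - 182), so the splitting field is K = Q(sqrt(8918), sqrt(182)). The squarefree part of 8918 is 182 and the squarefree part of 182 is also 182, so sqrt(8918) and sqrt(182) are both rational multiples of sqrt(182). Hence Q(sqrt(8918)) = Q(sqrt(182)) = Q(sqrt(182)), and the splitting field collapses to a single degree-2 extension with Galois group Z/2Z.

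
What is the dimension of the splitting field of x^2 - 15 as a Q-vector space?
[K:Q] = 2

The polynomial x^2 - 15 is irreducible over Q since 15 is not a perfect square. Its splitting field is Q(sqrt(15)), which has degree 2 over Q.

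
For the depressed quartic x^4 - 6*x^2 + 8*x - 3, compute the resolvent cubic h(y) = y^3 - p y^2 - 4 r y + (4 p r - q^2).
h(y) = y^3 + 6*y^2 + 12*y + 8

Identify coefficients: p = -6, q = 8, r = -3.
Plug into h(y) = y^3 - p y^2 - 4 r y + (4 p r - q^2):
  h(y) = y^3 - (-6) y^2 - 4*(-3) y + (4*(-6)*(-3) - (8)^2)
       = y^3 + (6) y^2 + (12) y + (8).
Simplifying: h(y) = y^3 + 6*y^2 + 12*y + 8.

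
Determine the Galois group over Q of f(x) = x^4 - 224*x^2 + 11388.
Gal(K/Q) = V_4 (Klein four-group, Z/2Z × Z/2Z)

f factors as (x^2 - 78)(x^2 - 146), so the splitting field is K = Q(sqrt(78), sqrt(146)). The elements 78, 146, 11388 are all non-squares in Q, so sqrt(78) and sqrt(146) generate independent quadratic extensions. Thus [K:Q] = 4 and Gal(K/Q) is generated by the two order-2 automorphisms sqrt(78) ↦ -sqrt(78) and sqrt(146) ↦ -sqrt(146), giving V_4.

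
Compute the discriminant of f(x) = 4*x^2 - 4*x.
Δ = 16

For a quadratic a x^2 + b x + c the discriminant is Δ = b^2 - 4ac = (-4)^2 - 4*(4)*(0) = 16 - (0) = 16.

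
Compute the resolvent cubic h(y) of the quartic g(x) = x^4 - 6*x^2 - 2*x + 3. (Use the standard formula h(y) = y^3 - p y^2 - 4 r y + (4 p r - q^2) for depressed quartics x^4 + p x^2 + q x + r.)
h(y) = y^3 + 6*y^2 - 12*y - 76

Identify coefficients: p = -6, q = -2, r = 3.
Plug into h(y) = y^3 - p y^2 - 4 r y + (4 p r - q^2):
  h(y) = y^3 - (-6) y^2 - 4*(3) y + (4*(-6)*(3) - (-2)^2)
       = y^3 + (6) y^2 + (-12) y + (-76).
Simplifying: h(y) = y^3 + 6*y^2 - 12*y - 76.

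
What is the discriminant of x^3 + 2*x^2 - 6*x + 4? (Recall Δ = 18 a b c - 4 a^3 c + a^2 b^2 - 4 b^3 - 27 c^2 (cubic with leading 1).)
Δ = -416

For x^3 + a x^2 + b x + c the discriminant is Δ = 18 a b c - 4 a^3 c + a^2 b^2 - 4 b^3 - 27 c^2.
Plug a = 2, b = -6, c = 4:
  18*(2)*(-6)*(4) - 4*(2)^3*(4) + (2)^2*(-6)^2 - 4*(-6)^3 - 27*(4)^2
  = -864 + (-128) + 144 + (864) + (-432)
  = -416.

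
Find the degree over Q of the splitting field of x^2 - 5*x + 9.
[K:Q] = 2

The discriminant of x^2 + (-5)*x + (9) is b^2 - 4c = 25 - (36) = -11. Since -11 is not a perfect square in Q, the polynomial is irreducible over Q. Its two roots generate a degree-2 extension, so [K:Q] = 2.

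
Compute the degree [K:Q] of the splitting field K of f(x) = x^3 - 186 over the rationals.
[K:Q] = 6

x^3 - 186 has one real root r = 186^(1/3) and two complex roots r*zeta_3, r*zeta_3^2 where zeta_3 = e^(2*pi*i/3). The splitting field is Q(r, zeta_3). [Q(r):Q] = 3 and [Q(zeta_3):Q] = 2 with gcd = 1, so [Q(r, zeta_3):Q] = 3 * 2 = 6.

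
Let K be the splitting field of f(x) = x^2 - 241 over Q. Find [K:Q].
[K:Q] = 2

The polynomial x^2 - 241 is irreducible over Q since 241 is not a perfect square. Its splitting field is Q(sqrt(241)), which has degree 2 over Q.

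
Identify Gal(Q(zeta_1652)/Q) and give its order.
|Gal(Q(zeta_1652)/Q)| = phi(1652) = 696; group ≅ (Z/1652Z)^* ≅ Z/2Z × Z/6Z × Z/58Z

The n-th cyclotomic polynomial Φ_1652(x) is the minimal polynomial of zeta_1652 over Q and has degree phi(1652) = 696. So Q(zeta_1652) is a degree-696 Galois extension with Galois group (Z/1652Z)^*. By CRT, (Z/1652Z)^* ≅ (Z/4Z)^* × (Z/7Z)^* × (Z/59Z)^*. Each prime-power unit group is (Z/4Z)^* ≅ Z/2Z; (Z/7Z)^* ≅ Z/6Z; (Z/59Z)^* ≅ Z/58Z. Hence Gal(Q(zeta_1652)/Q) ≅ Z/2Z × Z/6Z × Z/58Z.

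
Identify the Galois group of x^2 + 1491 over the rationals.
Gal(K/Q) = Z/2Z (cyclic of order 2)

x^2 + 1491 is irreducible over Q since -1491 is not a rational square. The splitting field Q(sqrt(-1491)) has degree 2 over Q, and its unique nontrivial automorphism is sqrt(-1491) ↦ -sqrt(-1491). Hence Gal(Q(sqrt(-1491))/Q) = Z/2Z.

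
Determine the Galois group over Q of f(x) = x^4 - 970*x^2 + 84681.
Gal(K/Q) = Z/2Z (cyclic of order 2)

f factors as (x^2 - 873)(x^2 - 97), so the splitting field is K = Q(sqrt(873), sqrt(97)). The squarefree part of 873 is 97 and the squarefree part of 97 is also 97, so sqrt(873) and sqrt(97) are both rational multiples of sqrt(97). Hence Q(sqrt(873)) = Q(sqrt(97)) = Q(sqrt(97)), and the splitting field collapses to a single degree-2 extension with Galois group Z/2Z.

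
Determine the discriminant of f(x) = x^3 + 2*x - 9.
Δ = -2219

For a depressed cubic x^3 + p x + q the discriminant is Δ = -4 p^3 - 27 q^2 = -4*(2)^3 - 27*(-9)^2 = -32 - 2187 = -2219.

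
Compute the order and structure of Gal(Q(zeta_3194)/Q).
|Gal(Q(zeta_3194)/Q)| = phi(3194) = 1596; group ≅ (Z/3194Z)^* ≅ Z/1596Z

The n-th cyclotomic polynomial Φ_3194(x) is the minimal polynomial of zeta_3194 over Q and has degree phi(3194) = 1596. So Q(zeta_3194) is a degree-1596 Galois extension with Galois group (Z/3194Z)^*. By CRT, (Z/3194Z)^* ≅ (Z/2Z)^* × (Z/1597Z)^*. Each prime-power unit group is (Z/2Z)^* ≅ trivial group (order 1); (Z/1597Z)^* ≅ Z/1596Z. Hence Gal(Q(zeta_3194)/Q) ≅ Z/1596Z.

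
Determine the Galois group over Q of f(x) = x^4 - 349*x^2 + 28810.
Gal(K/Q) = V_4 (Klein four-group, Z/2Z × Z/2Z)

f factors as (x^2 - 134)(x^2 - 215), so the splitting field is K = Q(sqrt(134), sqrt(215)). The elements 134, 215, 28810 are all non-squares in Q, so sqrt(134) and sqrt(215) generate independent quadratic extensions. Thus [K:Q] = 4 and Gal(K/Q) is generated by the two order-2 automorphisms sqrt(134) ↦ -sqrt(134) and sqrt(215) ↦ -sqrt(215), giving V_4.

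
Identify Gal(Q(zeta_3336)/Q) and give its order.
|Gal(Q(zeta_3336)/Q)| = phi(3336) = 1104; group ≅ (Z/3336Z)^* ≅ Z/2Z × Z/2Z × Z/2Z × Z/138Z

The n-th cyclotomic polynomial Φ_3336(x) is the minimal polynomial of zeta_3336 over Q and has degree phi(3336) = 1104. So Q(zeta_3336) is a degree-1104 Galois extension with Galois group (Z/3336Z)^*. By CRT, (Z/3336Z)^* ≅ (Z/8Z)^* × (Z/3Z)^* × (Z/139Z)^*. Each prime-power unit group is (Z/8Z)^* ≅ Z/2Z × Z/2Z; (Z/3Z)^* ≅ Z/2Z; (Z/139Z)^* ≅ Z/138Z. Hence Gal(Q(zeta_3336)/Q) ≅ Z/2Z × Z/2Z × Z/2Z × Z/138Z.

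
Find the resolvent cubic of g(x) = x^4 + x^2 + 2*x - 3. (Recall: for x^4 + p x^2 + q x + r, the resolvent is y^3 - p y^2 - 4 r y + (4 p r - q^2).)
h(y) = y^3 - y^2 + 12*y - 16

Identify coefficients: p = 1, q = 2, r = -3.
Plug into h(y) = y^3 - p y^2 - 4 r y + (4 p r - q^2):
  h(y) = y^3 - (1) y^2 - 4*(-3) y + (4*(1)*(-3) - (2)^2)
       = y^3 + (-1) y^2 + (12) y + (-16).
Simplifying: h(y) = y^3 - y^2 + 12*y - 16.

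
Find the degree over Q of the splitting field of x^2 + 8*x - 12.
[K:Q] = 2

The discriminant of x^2 + (8)*x + (-12) is b^2 - 4c = 64 - (-48) = 112. Since 112 is not a perfect square in Q, the polynomial is irreducible over Q. Its two roots generate a degree-2 extension, so [K:Q] = 2.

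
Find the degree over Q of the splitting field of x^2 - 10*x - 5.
[K:Q] = 2

The discriminant of x^2 + (-10)*x + (-5) is b^2 - 4c = 100 - (-20) = 120. Since 120 is not a perfect square in Q, the polynomial is irreducible over Q. Its two roots generate a degree-2 extension, so [K:Q] = 2.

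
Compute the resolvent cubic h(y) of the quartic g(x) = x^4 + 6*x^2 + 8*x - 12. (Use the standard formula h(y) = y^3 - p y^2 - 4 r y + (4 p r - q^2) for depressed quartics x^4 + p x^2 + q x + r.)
h(y) = y^3 - 6*y^2 + 48*y - 352

Identify coefficients: p = 6, q = 8, r = -12.
Plug into h(y) = y^3 - p y^2 - 4 r y + (4 p r - q^2):
  h(y) = y^3 - (6) y^2 - 4*(-12) y + (4*(6)*(-12) - (8)^2)
       = y^3 + (-6) y^2 + (48) y + (-352).
Simplifying: h(y) = y^3 - 6*y^2 + 48*y - 352.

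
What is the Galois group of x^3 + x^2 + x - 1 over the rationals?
Gal(K/Q) = S_3 (symmetric group of order 6)

Compute the discriminant of x^3 + (1)*x^2 + (1)*x + (-1): Δ = -44. Since Δ is not a rational square, the Galois group is not contained in A_3; it must be the full S_3 (irreducibility of the cubic rules out anything smaller).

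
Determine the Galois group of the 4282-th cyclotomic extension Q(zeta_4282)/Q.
|Gal(Q(zeta_4282)/Q)| = phi(4282) = 2140; group ≅ (Z/4282Z)^* ≅ Z/2140Z

The n-th cyclotomic polynomial Φ_4282(x) is the minimal polynomial of zeta_4282 over Q and has degree phi(4282) = 2140. So Q(zeta_4282) is a degree-2140 Galois extension with Galois group (Z/4282Z)^*. By CRT, (Z/4282Z)^* ≅ (Z/2Z)^* × (Z/2141Z)^*. Each prime-power unit group is (Z/2Z)^* ≅ trivial group (order 1); (Z/2141Z)^* ≅ Z/2140Z. Hence Gal(Q(zeta_4282)/Q) ≅ Z/2140Z.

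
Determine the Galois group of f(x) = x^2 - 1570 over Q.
Gal(K/Q) = Z/2Z (cyclic of order 2)

x^2 - 1570 is irreducible over Q since 1570 is not a rational square. The splitting field Q(sqrt(1570)) has degree 2 over Q, and its unique nontrivial automorphism is sqrt(1570) ↦ -sqrt(1570). Hence Gal(Q(sqrt(1570))/Q) = Z/2Z.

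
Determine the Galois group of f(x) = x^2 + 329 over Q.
Gal(K/Q) = Z/2Z (cyclic of order 2)

x^2 + 329 is irreducible over Q since -329 is not a rational square. The splitting field Q(sqrt(-329)) has degree 2 over Q, and its unique nontrivial automorphism is sqrt(-329) ↦ -sqrt(-329). Hence Gal(Q(sqrt(-329))/Q) = Z/2Z.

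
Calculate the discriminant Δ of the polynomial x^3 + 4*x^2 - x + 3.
Δ = -1207

For x^3 + a x^2 + b x + c the discriminant is Δ = 18 a b c - 4 a^3 c + a^2 b^2 - 4 b^3 - 27 c^2.
Plug a = 4, b = -1, c = 3:
  18*(4)*(-1)*(3) - 4*(4)^3*(3) + (4)^2*(-1)^2 - 4*(-1)^3 - 27*(3)^2
  = -216 + (-768) + 16 + (4) + (-243)
  = -1207.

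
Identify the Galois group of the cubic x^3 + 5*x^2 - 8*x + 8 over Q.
Gal(K/Q) = S_3 (symmetric group of order 6)

Compute the discriminant of x^3 + (5)*x^2 + (-8)*x + (8): Δ = -7840. Since Δ is not a rational square, the Galois group is not contained in A_3; it must be the full S_3 (irreducibility of the cubic rules out anything smaller).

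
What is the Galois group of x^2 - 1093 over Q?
Gal(K/Q) = Z/2Z (cyclic of order 2)

x^2 - 1093 is irreducible over Q since 1093 is not a rational square. The splitting field Q(sqrt(1093)) has degree 2 over Q, and its unique nontrivial automorphism is sqrt(1093) ↦ -sqrt(1093). Hence Gal(Q(sqrt(1093))/Q) = Z/2Z.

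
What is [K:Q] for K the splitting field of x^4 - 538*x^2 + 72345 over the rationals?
[K:Q] = 4

f factors as (x^2 - 273)(x^2 - 265); the splitting field is K = Q(sqrt(273), sqrt(265)). Since 273, 265, and 72345 are all non-squares in Q, the three subfields Q(sqrt(273)), Q(sqrt(265)), Q(sqrt(72345)) are distinct degree-2 extensions, so [K:Q] = 4 (Klein four Galois group).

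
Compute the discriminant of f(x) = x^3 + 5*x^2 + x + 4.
Δ = -2051

For x^3 + a x^2 + b x + c the discriminant is Δ = 18 a b c - 4 a^3 c + a^2 b^2 - 4 b^3 - 27 c^2.
Plug a = 5, b = 1, c = 4:
  18*(5)*(1)*(4) - 4*(5)^3*(4) + (5)^2*(1)^2 - 4*(1)^3 - 27*(4)^2
  = 360 + (-2000) + 25 + (-4) + (-432)
  = -2051.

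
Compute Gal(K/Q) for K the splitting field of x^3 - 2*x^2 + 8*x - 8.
Gal(K/Q) = S_3 (symmetric group of order 6)

Compute the discriminant of x^3 + (-2)*x^2 + (8)*x + (-8): Δ = -1472. Since Δ is not a rational square, the Galois group is not contained in A_3; it must be the full S_3 (irreducibility of the cubic rules out anything smaller).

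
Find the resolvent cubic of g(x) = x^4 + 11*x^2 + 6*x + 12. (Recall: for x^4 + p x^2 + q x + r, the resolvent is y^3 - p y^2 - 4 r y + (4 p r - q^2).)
h(y) = y^3 - 11*y^2 - 48*y + 492

Identify coefficients: p = 11, q = 6, r = 12.
Plug into h(y) = y^3 - p y^2 - 4 r y + (4 p r - q^2):
  h(y) = y^3 - (11) y^2 - 4*(12) y + (4*(11)*(12) - (6)^2)
       = y^3 + (-11) y^2 + (-48) y + (492).
Simplifying: h(y) = y^3 - 11*y^2 - 48*y + 492.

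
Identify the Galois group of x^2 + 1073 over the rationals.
Gal(K/Q) = Z/2Z (cyclic of order 2)

x^2 + 1073 is irreducible over Q since -1073 is not a rational square. The splitting field Q(sqrt(-1073)) has degree 2 over Q, and its unique nontrivial automorphism is sqrt(-1073) ↦ -sqrt(-1073). Hence Gal(Q(sqrt(-1073))/Q) = Z/2Z.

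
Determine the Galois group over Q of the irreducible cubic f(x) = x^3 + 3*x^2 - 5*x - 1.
Gal(K/Q) = S_3 (symmetric group of order 6)

Compute the discriminant of x^3 + (3)*x^2 + (-5)*x + (-1): Δ = 1076. Since Δ is not a rational square, the Galois group is not contained in A_3; it must be the full S_3 (irreducibility of the cubic rules out anything smaller).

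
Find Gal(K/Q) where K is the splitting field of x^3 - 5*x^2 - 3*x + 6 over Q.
Gal(K/Q) = S_3 (symmetric group of order 6)

Compute the discriminant of x^3 + (-5)*x^2 + (-3)*x + (6): Δ = 3981. Since Δ is not a rational square, the Galois group is not contained in A_3; it must be the full S_3 (irreducibility of the cubic rules out anything smaller).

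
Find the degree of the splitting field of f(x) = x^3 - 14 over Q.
[K:Q] = 6

x^3 - 14 has one real root r = 14^(1/3) and two complex roots r*zeta_3, r*zeta_3^2 where zeta_3 = e^(2*pi*i/3). The splitting field is Q(r, zeta_3). [Q(r):Q] = 3 and [Q(zeta_3):Q] = 2 with gcd = 1, so [Q(r, zeta_3):Q] = 3 * 2 = 6.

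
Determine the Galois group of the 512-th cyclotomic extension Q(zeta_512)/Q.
|Gal(Q(zeta_512)/Q)| = phi(512) = 256; group ≅ (Z/512Z)^* ≅ Z/2Z × Z/128Z

The n-th cyclotomic polynomial Φ_512(x) is the minimal polynomial of zeta_512 over Q and has degree phi(512) = 256. So Q(zeta_512) is a degree-256 Galois extension with Galois group (Z/512Z)^*. (Z/512Z)^* for n = 2^9 is Z/2Z × Z/2^7Z (not cyclic). Hence Gal(Q(zeta_512)/Q) ≅ Z/2Z × Z/128Z.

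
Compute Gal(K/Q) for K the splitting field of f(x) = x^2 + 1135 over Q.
Gal(K/Q) = Z/2Z (cyclic of order 2)

x^2 + 1135 is irreducible over Q since -1135 is not a rational square. The splitting field Q(sqrt(-1135)) has degree 2 over Q, and its unique nontrivial automorphism is sqrt(-1135) ↦ -sqrt(-1135). Hence Gal(Q(sqrt(-1135))/Q) = Z/2Z.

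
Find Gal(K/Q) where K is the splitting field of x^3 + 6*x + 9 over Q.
Gal(K/Q) = S_3 (symmetric group of order 6)

Compute the discriminant of x^3 + (0)*x^2 + (6)*x + (9): Δ = -3051. Since Δ is not a rational square, the Galois group is not contained in A_3; it must be the full S_3 (irreducibility of the cubic rules out anything smaller).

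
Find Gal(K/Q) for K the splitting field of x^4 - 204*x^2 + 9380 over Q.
Gal(K/Q) = V_4 (Klein four-group, Z/2Z × Z/2Z)

f factors as (x^2 - 70)(x^2 - 134), so the splitting field is K = Q(sqrt(70), sqrt(134)). The elements 70, 134, 9380 are all non-squares in Q, so sqrt(70) and sqrt(134) generate independent quadratic extensions. Thus [K:Q] = 4 and Gal(K/Q) is generated by the two order-2 automorphisms sqrt(70) ↦ -sqrt(70) and sqrt(134) ↦ -sqrt(134), giving V_4.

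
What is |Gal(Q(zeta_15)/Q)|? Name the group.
|Gal(Q(zeta_15)/Q)| = phi(15) = 8; group ≅ (Z/15Z)^* ≅ Z/2Z × Z/4Z

The n-th cyclotomic polynomial Φ_15(x) is the minimal polynomial of zeta_15 over Q and has degree phi(15) = 8. So Q(zeta_15) is a degree-8 Galois extension with Galois group (Z/15Z)^*. By CRT, (Z/15Z)^* ≅ (Z/3Z)^* × (Z/5Z)^*. Each prime-power unit group is (Z/3Z)^* ≅ Z/2Z; (Z/5Z)^* ≅ Z/4Z. Hence Gal(Q(zeta_15)/Q) ≅ Z/2Z × Z/4Z.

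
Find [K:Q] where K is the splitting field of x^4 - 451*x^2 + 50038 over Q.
[K:Q] = 4

f factors as (x^2 - 254)(x^2 - 197); the splitting field is K = Q(sqrt(254), sqrt(197)). Since 254, 197, and 50038 are all non-squares in Q, the three subfields Q(sqrt(254)), Q(sqrt(197)), Q(sqrt(50038)) are distinct degree-2 extensions, so [K:Q] = 4 (Klein four Galois group).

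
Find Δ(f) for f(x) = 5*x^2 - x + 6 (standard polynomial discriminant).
Δ = -119

For a quadratic a x^2 + b x + c the discriminant is Δ = b^2 - 4ac = (-1)^2 - 4*(5)*(6) = 1 - (120) = -119.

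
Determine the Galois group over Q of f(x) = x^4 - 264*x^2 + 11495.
Gal(K/Q) = V_4 (Klein four-group, Z/2Z × Z/2Z)

f factors as (x^2 - 209)(x^2 - 55), so the splitting field is K = Q(sqrt(209), sqrt(55)). The elements 209, 55, 11495 are all non-squares in Q, so sqrt(209) and sqrt(55) generate independent quadratic extensions. Thus [K:Q] = 4 and Gal(K/Q) is generated by the two order-2 automorphisms sqrt(209) ↦ -sqrt(209) and sqrt(55) ↦ -sqrt(55), giving V_4.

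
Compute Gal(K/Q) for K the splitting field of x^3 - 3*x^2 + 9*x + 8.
Gal(K/Q) = S_3 (symmetric group of order 6)

Compute the discriminant of x^3 + (-3)*x^2 + (9)*x + (8): Δ = -6939. Since Δ is not a rational square, the Galois group is not contained in A_3; it must be the full S_3 (irreducibility of the cubic rules out anything smaller).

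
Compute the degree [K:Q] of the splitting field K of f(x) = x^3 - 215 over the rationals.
[K:Q] = 6

x^3 - 215 has one real root r = 215^(1/3) and two complex roots r*zeta_3, r*zeta_3^2 where zeta_3 = e^(2*pi*i/3). The splitting field is Q(r, zeta_3). [Q(r):Q] = 3 and [Q(zeta_3):Q] = 2 with gcd = 1, so [Q(r, zeta_3):Q] = 3 * 2 = 6.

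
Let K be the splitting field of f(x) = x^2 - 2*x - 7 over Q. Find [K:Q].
[K:Q] = 2

The discriminant of x^2 + (-2)*x + (-7) is b^2 - 4c = 4 - (-28) = 32. Since 32 is not a perfect square in Q, the polynomial is irreducible over Q. Its two roots generate a degree-2 extension, so [K:Q] = 2.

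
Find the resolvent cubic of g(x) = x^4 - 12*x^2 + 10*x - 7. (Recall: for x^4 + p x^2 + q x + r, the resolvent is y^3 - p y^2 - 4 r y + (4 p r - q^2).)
h(y) = y^3 + 12*y^2 + 28*y + 236

Identify coefficients: p = -12, q = 10, r = -7.
Plug into h(y) = y^3 - p y^2 - 4 r y + (4 p r - q^2):
  h(y) = y^3 - (-12) y^2 - 4*(-7) y + (4*(-12)*(-7) - (10)^2)
       = y^3 + (12) y^2 + (28) y + (236).
Simplifying: h(y) = y^3 + 12*y^2 + 28*y + 236.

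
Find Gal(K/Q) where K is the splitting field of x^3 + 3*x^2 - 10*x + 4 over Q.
Gal(K/Q) = S_3 (symmetric group of order 6)

Compute the discriminant of x^3 + (3)*x^2 + (-10)*x + (4): Δ = 1876. Since Δ is not a rational square, the Galois group is not contained in A_3; it must be the full S_3 (irreducibility of the cubic rules out anything smaller).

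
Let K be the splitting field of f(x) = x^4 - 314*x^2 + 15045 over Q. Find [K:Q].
[K:Q] = 4

f factors as (x^2 - 255)(x^2 - 59); the splitting field is K = Q(sqrt(255), sqrt(59)). Since 255, 59, and 15045 are all non-squares in Q, the three subfields Q(sqrt(255)), Q(sqrt(59)), Q(sqrt(15045)) are distinct degree-2 extensions, so [K:Q] = 4 (Klein four Galois group).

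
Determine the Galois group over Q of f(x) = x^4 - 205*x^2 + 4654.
Gal(K/Q) = V_4 (Klein four-group, Z/2Z × Z/2Z)

f factors as (x^2 - 26)(x^2 - 179), so the splitting field is K = Q(sqrt(26), sqrt(179)). The elements 26, 179, 4654 are all non-squares in Q, so sqrt(26) and sqrt(179) generate independent quadratic extensions. Thus [K:Q] = 4 and Gal(K/Q) is generated by the two order-2 automorphisms sqrt(26) ↦ -sqrt(26) and sqrt(179) ↦ -sqrt(179), giving V_4.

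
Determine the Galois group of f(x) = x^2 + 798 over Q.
Gal(K/Q) = Z/2Z (cyclic of order 2)

x^2 + 798 is irreducible over Q since -798 is not a rational square. The splitting field Q(sqrt(-798)) has degree 2 over Q, and its unique nontrivial automorphism is sqrt(-798) ↦ -sqrt(-798). Hence Gal(Q(sqrt(-798))/Q) = Z/2Z.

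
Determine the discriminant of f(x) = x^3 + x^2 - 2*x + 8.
Δ = -2012

For x^3 + a x^2 + b x + c the discriminant is Δ = 18 a b c - 4 a^3 c + a^2 b^2 - 4 b^3 - 27 c^2.
Plug a = 1, b = -2, c = 8:
  18*(1)*(-2)*(8) - 4*(1)^3*(8) + (1)^2*(-2)^2 - 4*(-2)^3 - 27*(8)^2
  = -288 + (-32) + 4 + (32) + (-1728)
  = -2012.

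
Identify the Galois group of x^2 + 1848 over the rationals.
Gal(K/Q) = Z/2Z (cyclic of order 2)

x^2 + 1848 is irreducible over Q since -1848 is not a rational square. The splitting field Q(sqrt(-1848)) has degree 2 over Q, and its unique nontrivial automorphism is sqrt(-1848) ↦ -sqrt(-1848). Hence Gal(Q(sqrt(-1848))/Q) = Z/2Z.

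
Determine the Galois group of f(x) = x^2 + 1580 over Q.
Gal(K/Q) = Z/2Z (cyclic of order 2)

x^2 + 1580 is irreducible over Q since -1580 is not a rational square. The splitting field Q(sqrt(-1580)) has degree 2 over Q, and its unique nontrivial automorphism is sqrt(-1580) ↦ -sqrt(-1580). Hence Gal(Q(sqrt(-1580))/Q) = Z/2Z.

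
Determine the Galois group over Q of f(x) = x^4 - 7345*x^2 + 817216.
Gal(K/Q) = Z/2Z (cyclic of order 2)

f factors as (x^2 - 7232)(x^2 - 113), so the splitting field is K = Q(sqrt(7232), sqrt(113)). The squarefree part of 7232 is 113 and the squarefree part of 113 is also 113, so sqrt(7232) and sqrt(113) are both rational multiples of sqrt(113). Hence Q(sqrt(7232)) = Q(sqrt(113)) = Q(sqrt(113)), and the splitting field collapses to a single degree-2 extension with Galois group Z/2Z.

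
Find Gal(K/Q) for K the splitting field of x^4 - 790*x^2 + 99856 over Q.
Gal(K/Q) = Z/2Z (cyclic of order 2)

f factors as (x^2 - 632)(x^2 - 158), so the splitting field is K = Q(sqrt(632), sqrt(158)). The squarefree part of 632 is 158 and the squarefree part of 158 is also 158, so sqrt(632) and sqrt(158) are both rational multiples of sqrt(158). Hence Q(sqrt(632)) = Q(sqrt(158)) = Q(sqrt(158)), and the splitting field collapses to a single degree-2 extension with Galois group Z/2Z.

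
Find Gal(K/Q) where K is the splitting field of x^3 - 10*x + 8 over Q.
Gal(K/Q) = S_3 (symmetric group of order 6)

Compute the discriminant of x^3 + (0)*x^2 + (-10)*x + (8): Δ = 2272. Since Δ is not a rational square, the Galois group is not contained in A_3; it must be the full S_3 (irreducibility of the cubic rules out anything smaller).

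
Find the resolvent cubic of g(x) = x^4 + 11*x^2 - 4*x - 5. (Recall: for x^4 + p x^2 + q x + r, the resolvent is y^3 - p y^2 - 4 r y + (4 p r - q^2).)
h(y) = y^3 - 11*y^2 + 20*y - 236

Identify coefficients: p = 11, q = -4, r = -5.
Plug into h(y) = y^3 - p y^2 - 4 r y + (4 p r - q^2):
  h(y) = y^3 - (11) y^2 - 4*(-5) y + (4*(11)*(-5) - (-4)^2)
       = y^3 + (-11) y^2 + (20) y + (-236).
Simplifying: h(y) = y^3 - 11*y^2 + 20*y - 236.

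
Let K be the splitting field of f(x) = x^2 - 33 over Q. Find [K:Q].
[K:Q] = 2

The polynomial x^2 - 33 is irreducible over Q since 33 is not a perfect square. Its splitting field is Q(sqrt(33)), which has degree 2 over Q.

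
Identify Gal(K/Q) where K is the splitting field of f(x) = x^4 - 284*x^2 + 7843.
Gal(K/Q) = V_4 (Klein four-group, Z/2Z × Z/2Z)

f factors as (x^2 - 31)(x^2 - 253), so the splitting field is K = Q(sqrt(31), sqrt(253)). The elements 31, 253, 7843 are all non-squares in Q, so sqrt(31) and sqrt(253) generate independent quadratic extensions. Thus [K:Q] = 4 and Gal(K/Q) is generated by the two order-2 automorphisms sqrt(31) ↦ -sqrt(31) and sqrt(253) ↦ -sqrt(253), giving V_4.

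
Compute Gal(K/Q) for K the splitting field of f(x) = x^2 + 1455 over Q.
Gal(K/Q) = Z/2Z (cyclic of order 2)

x^2 + 1455 is irreducible over Q since -1455 is not a rational square. The splitting field Q(sqrt(-1455)) has degree 2 over Q, and its unique nontrivial automorphism is sqrt(-1455) ↦ -sqrt(-1455). Hence Gal(Q(sqrt(-1455))/Q) = Z/2Z.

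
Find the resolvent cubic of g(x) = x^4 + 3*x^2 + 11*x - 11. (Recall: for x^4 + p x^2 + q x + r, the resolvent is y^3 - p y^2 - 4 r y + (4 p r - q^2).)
h(y) = y^3 - 3*y^2 + 44*y - 253

Identify coefficients: p = 3, q = 11, r = -11.
Plug into h(y) = y^3 - p y^2 - 4 r y + (4 p r - q^2):
  h(y) = y^3 - (3) y^2 - 4*(-11) y + (4*(3)*(-11) - (11)^2)
       = y^3 + (-3) y^2 + (44) y + (-253).
Simplifying: h(y) = y^3 - 3*y^2 + 44*y - 253.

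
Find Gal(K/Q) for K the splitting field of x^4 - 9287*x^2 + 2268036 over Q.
Gal(K/Q) = Z/2Z (cyclic of order 2)

f factors as (x^2 - 9036)(x^2 - 251), so the splitting field is K = Q(sqrt(9036), sqrt(251)). The squarefree part of 9036 is 251 and the squarefree part of 251 is also 251, so sqrt(9036) and sqrt(251) are both rational multiples of sqrt(251). Hence Q(sqrt(9036)) = Q(sqrt(251)) = Q(sqrt(251)), and the splitting field collapses to a single degree-2 extension with Galois group Z/2Z.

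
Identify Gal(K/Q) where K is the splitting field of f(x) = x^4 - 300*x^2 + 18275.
Gal(K/Q) = V_4 (Klein four-group, Z/2Z × Z/2Z)

f factors as (x^2 - 85)(x^2 - 215), so the splitting field is K = Q(sqrt(85), sqrt(215)). The elements 85, 215, 18275 are all non-squares in Q, so sqrt(85) and sqrt(215) generate independent quadratic extensions. Thus [K:Q] = 4 and Gal(K/Q) is generated by the two order-2 automorphisms sqrt(85) ↦ -sqrt(85) and sqrt(215) ↦ -sqrt(215), giving V_4.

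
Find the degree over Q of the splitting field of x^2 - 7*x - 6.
[K:Q] = 2

The discriminant of x^2 + (-7)*x + (-6) is b^2 - 4c = 49 - (-24) = 73. Since 73 is not a perfect square in Q, the polynomial is irreducible over Q. Its two roots generate a degree-2 extension, so [K:Q] = 2.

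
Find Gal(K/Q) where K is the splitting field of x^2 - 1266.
Gal(K/Q) = Z/2Z (cyclic of order 2)

x^2 - 1266 is irreducible over Q since 1266 is not a rational square. The splitting field Q(sqrt(1266)) has degree 2 over Q, and its unique nontrivial automorphism is sqrt(1266) ↦ -sqrt(1266). Hence Gal(Q(sqrt(1266))/Q) = Z/2Z.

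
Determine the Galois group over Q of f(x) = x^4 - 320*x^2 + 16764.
Gal(K/Q) = V_4 (Klein four-group, Z/2Z × Z/2Z)

f factors as (x^2 - 66)(x^2 - 254), so the splitting field is K = Q(sqrt(66), sqrt(254)). The elements 66, 254, 16764 are all non-squares in Q, so sqrt(66) and sqrt(254) generate independent quadratic extensions. Thus [K:Q] = 4 and Gal(K/Q) is generated by the two order-2 automorphisms sqrt(66) ↦ -sqrt(66) and sqrt(254) ↦ -sqrt(254), giving V_4.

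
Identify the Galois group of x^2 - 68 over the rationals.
Gal(K/Q) = Z/2Z (cyclic of order 2)

x^2 - 68 is irreducible over Q since 68 is not a rational square. The splitting field Q(sqrt(68)) has degree 2 over Q, and its unique nontrivial automorphism is sqrt(68) ↦ -sqrt(68). Hence Gal(Q(sqrt(68))/Q) = Z/2Z.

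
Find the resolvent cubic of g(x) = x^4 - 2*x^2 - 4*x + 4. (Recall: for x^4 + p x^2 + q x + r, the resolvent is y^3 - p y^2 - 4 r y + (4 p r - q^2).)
h(y) = y^3 + 2*y^2 - 16*y - 48

Identify coefficients: p = -2, q = -4, r = 4.
Plug into h(y) = y^3 - p y^2 - 4 r y + (4 p r - q^2):
  h(y) = y^3 - (-2) y^2 - 4*(4) y + (4*(-2)*(4) - (-4)^2)
       = y^3 + (2) y^2 + (-16) y + (-48).
Simplifying: h(y) = y^3 + 2*y^2 - 16*y - 48.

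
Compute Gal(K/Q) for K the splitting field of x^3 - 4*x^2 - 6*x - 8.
Gal(K/Q) = S_3 (symmetric group of order 6)

Compute the discriminant of x^3 + (-4)*x^2 + (-6)*x + (-8): Δ = -5792. Since Δ is not a rational square, the Galois group is not contained in A_3; it must be the full S_3 (irreducibility of the cubic rules out anything smaller).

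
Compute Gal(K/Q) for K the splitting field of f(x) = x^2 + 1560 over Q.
Gal(K/Q) = Z/2Z (cyclic of order 2)

x^2 + 1560 is irreducible over Q since -1560 is not a rational square. The splitting field Q(sqrt(-1560)) has degree 2 over Q, and its unique nontrivial automorphism is sqrt(-1560) ↦ -sqrt(-1560). Hence Gal(Q(sqrt(-1560))/Q) = Z/2Z.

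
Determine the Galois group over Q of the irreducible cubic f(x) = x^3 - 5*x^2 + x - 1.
Gal(K/Q) = S_3 (symmetric group of order 6)

Compute the discriminant of x^3 + (-5)*x^2 + (1)*x + (-1): Δ = -416. Since Δ is not a rational square, the Galois group is not contained in A_3; it must be the full S_3 (irreducibility of the cubic rules out anything smaller).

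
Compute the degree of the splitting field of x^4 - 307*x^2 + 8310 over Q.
[K:Q] = 4

f factors as (x^2 - 277)(x^2 - 30); the splitting field is K = Q(sqrt(277), sqrt(30)). Since 277, 30, and 8310 are all non-squares in Q, the three subfields Q(sqrt(277)), Q(sqrt(30)), Q(sqrt(8310)) are distinct degree-2 extensions, so [K:Q] = 4 (Klein four Galois group).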